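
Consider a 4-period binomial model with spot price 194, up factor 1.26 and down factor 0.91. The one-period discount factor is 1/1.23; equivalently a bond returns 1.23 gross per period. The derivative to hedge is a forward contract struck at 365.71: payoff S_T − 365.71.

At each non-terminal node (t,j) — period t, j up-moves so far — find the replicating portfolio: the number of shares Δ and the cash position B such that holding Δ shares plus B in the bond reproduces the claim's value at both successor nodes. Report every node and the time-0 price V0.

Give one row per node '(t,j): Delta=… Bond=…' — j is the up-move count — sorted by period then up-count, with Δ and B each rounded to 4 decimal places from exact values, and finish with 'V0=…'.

Since d<R<u, set p* = (R−d)/(u−d) = 0.9143; price each node as the discounted p*-expectation of its children.
Terminal payoffs: V(4,0)=-232.6746, V(4,1)=-181.5071, V(4,2)=-110.6598, V(4,3)=-12.5636, V(4,4)=123.2619
Node (3,0) S=146.1928: V=(p*·-181.5071+(1−p*)·-232.6746)/1.23=-151.1324; Δ=(-181.5071−-232.6746)/(184.2029−133.0354)=1.0000; B=V−Δ·S=-297.3252
Node (3,1) S=202.4208: V=(p*·-110.6598+(1−p*)·-181.5071)/1.23=-94.9044; Δ=(-110.6598−-181.5071)/(255.0502−184.2029)=1.0000; B=V−Δ·S=-297.3252
Node (3,2) S=280.2749: V=(p*·-12.5636+(1−p*)·-110.6598)/1.23=-17.0503; Δ=(-12.5636−-110.6598)/(353.1464−255.0502)=1.0000; B=V−Δ·S=-297.3252
Node (3,3) S=388.0729: V=(p*·123.2619+(1−p*)·-12.5636)/1.23=90.7477; Δ=(123.2619−-12.5636)/(488.9719−353.1464)=1.0000; B=V−Δ·S=-297.3252
Node (2,0) S=160.6514: V=(p*·-94.9044+(1−p*)·-151.1324)/1.23=-81.0764; Δ=(-94.9044−-151.1324)/(202.4208−146.1928)=1.0000; B=V−Δ·S=-241.7278
Node (2,1) S=222.4404: V=(p*·-17.0503+(1−p*)·-94.9044)/1.23=-19.2874; Δ=(-17.0503−-94.9044)/(280.2749−202.4208)=1.0000; B=V−Δ·S=-241.7278
Node (2,2) S=307.9944: V=(p*·90.7477+(1−p*)·-17.0503)/1.23=66.2666; Δ=(90.7477−-17.0503)/(388.0729−280.2749)=1.0000; B=V−Δ·S=-241.7278
Node (1,0) S=176.5400: V=(p*·-19.2874+(1−p*)·-81.0764)/1.23=-19.9867; Δ=(-19.2874−-81.0764)/(222.4404−160.6514)=1.0000; B=V−Δ·S=-196.5267
Node (1,1) S=244.4400: V=(p*·66.2666+(1−p*)·-19.2874)/1.23=47.9133; Δ=(66.2666−-19.2874)/(307.9944−222.4404)=1.0000; B=V−Δ·S=-196.5267
Node (0,0) S=194.0000: V=(p*·47.9133+(1−p*)·-19.9867)/1.23=34.2222; Δ=(47.9133−-19.9867)/(244.4400−176.5400)=1.0000; B=V−Δ·S=-159.7778
Check: Δ(0,0)·S0 + B(0,0) = 34.2222 = V0.

(0,0): Delta=1.0000 Bond=-159.7778
(1,0): Delta=1.0000 Bond=-196.5267
(1,1): Delta=1.0000 Bond=-196.5267
(2,0): Delta=1.0000 Bond=-241.7278
(2,1): Delta=1.0000 Bond=-241.7278
(2,2): Delta=1.0000 Bond=-241.7278
(3,0): Delta=1.0000 Bond=-297.3252
(3,1): Delta=1.0000 Bond=-297.3252
(3,2): Delta=1.0000 Bond=-297.3252
(3,3): Delta=1.0000 Bond=-297.3252
V0=34.2222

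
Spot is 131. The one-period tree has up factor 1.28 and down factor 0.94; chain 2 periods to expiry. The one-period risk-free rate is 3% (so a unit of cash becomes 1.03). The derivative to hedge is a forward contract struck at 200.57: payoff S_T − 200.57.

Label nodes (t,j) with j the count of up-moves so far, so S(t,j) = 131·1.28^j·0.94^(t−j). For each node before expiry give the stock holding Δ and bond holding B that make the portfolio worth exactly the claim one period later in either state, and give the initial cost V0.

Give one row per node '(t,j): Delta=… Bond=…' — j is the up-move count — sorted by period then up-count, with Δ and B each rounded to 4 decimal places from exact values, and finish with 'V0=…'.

The replicating-portfolio and risk-neutral prices coincide; use p* = (1.03−0.94)/(1.28−0.94) = 0.2647 for the latter.
Payoff layer (t=2): V(2,0)=-84.8184, V(2,1)=-42.9508, V(2,2)=14.0604
(1,0): S=123.1400. Δ = (V_up−V_dn)/(S_up−S_dn) = (-42.9508−-84.8184)/(157.6192−115.7516) = 1.0000. V = [p*·-42.9508 + (1−p*)·-84.8184]/1.03 = -71.5882. B = V − Δ·S = -194.7282.
(1,1): S=167.6800. Δ = (V_up−V_dn)/(S_up−S_dn) = (14.0604−-42.9508)/(214.6304−157.6192) = 1.0000. V = [p*·14.0604 + (1−p*)·-42.9508]/1.03 = -27.0482. B = V − Δ·S = -194.7282.
(0,0): S=131.0000. Δ = (V_up−V_dn)/(S_up−S_dn) = (-27.0482−-71.5882)/(167.6800−123.1400) = 1.0000. V = [p*·-27.0482 + (1−p*)·-71.5882]/1.03 = -58.0565. B = V − Δ·S = -189.0565.
Root portfolio cost Δ·131+B reproduces V0=-58.0565.

(0,0): Delta=1.0000 Bond=-189.0565
(1,0): Delta=1.0000 Bond=-194.7282
(1,1): Delta=1.0000 Bond=-194.7282
V0=-58.0565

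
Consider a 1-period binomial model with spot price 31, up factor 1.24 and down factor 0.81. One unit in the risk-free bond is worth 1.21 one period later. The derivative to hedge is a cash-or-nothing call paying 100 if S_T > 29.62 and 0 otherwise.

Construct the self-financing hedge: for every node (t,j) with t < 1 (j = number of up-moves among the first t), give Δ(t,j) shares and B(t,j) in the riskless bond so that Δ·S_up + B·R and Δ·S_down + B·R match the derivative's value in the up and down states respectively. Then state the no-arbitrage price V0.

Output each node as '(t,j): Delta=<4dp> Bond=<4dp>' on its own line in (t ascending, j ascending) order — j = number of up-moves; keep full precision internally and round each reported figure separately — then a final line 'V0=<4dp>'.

(0,0): Delta=7.5019 Bond=-155.6794
V0=76.8787

Since d<R<u, set p* = (R−d)/(u−d) = 0.9302; price each node as the discounted p*-expectation of its children.
Terminal payoffs: V(1,0)=0.0000, V(1,1)=100.0000
(0,0): S=31.0000. Δ = (V_up−V_dn)/(S_up−S_dn) = (100.0000−0.0000)/(38.4400−25.1100) = 7.5019. V = [p*·100.0000 + (1−p*)·0.0000]/1.21 = 76.8787. B = V − Δ·S = -155.6794.
Each (Δ,B) replicates both successor values, so the strategy is self-financing and V0 is arbitrage-free.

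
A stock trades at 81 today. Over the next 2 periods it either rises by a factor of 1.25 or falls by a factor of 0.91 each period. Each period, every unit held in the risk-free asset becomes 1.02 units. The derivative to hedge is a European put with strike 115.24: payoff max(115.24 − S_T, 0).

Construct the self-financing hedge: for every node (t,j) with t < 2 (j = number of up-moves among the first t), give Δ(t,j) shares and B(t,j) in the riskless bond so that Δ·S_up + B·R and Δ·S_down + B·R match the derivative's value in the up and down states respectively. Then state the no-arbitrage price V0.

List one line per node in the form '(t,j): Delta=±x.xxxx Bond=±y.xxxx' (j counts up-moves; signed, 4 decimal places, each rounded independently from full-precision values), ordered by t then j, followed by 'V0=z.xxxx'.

Since d<R<u, set p* = (R−d)/(u−d) = 0.3235; price each node as the discounted p*-expectation of its children.
Terminal values V(2,·): V(2,0)=48.1639, V(2,1)=23.1025, V(2,2)=0.0000
(1,0): S=73.7100. Δ = (V_up−V_dn)/(S_up−S_dn) = (23.1025−48.1639)/(92.1375−67.0761) = -1.0000. V = [p*·23.1025 + (1−p*)·48.1639]/1.02 = 39.2704. B = V − Δ·S = 112.9804.
(1,1): S=101.2500. Δ = (V_up−V_dn)/(S_up−S_dn) = (0.0000−23.1025)/(126.5625−92.1375) = -0.6711. V = [p*·0.0000 + (1−p*)·23.1025]/1.02 = 15.3217. B = V − Δ·S = 83.2703.
(0,0): S=81.0000. Δ = (V_up−V_dn)/(S_up−S_dn) = (15.3217−39.2704)/(101.2500−73.7100) = -0.8696. V = [p*·15.3217 + (1−p*)·39.2704]/1.02 = 30.9042. B = V − Δ·S = 101.3415.
Check: Δ(0,0)·S0 + B(0,0) = 30.9042 = V0.

(0,0): Delta=-0.8696 Bond=101.3415
(1,0): Delta=-1.0000 Bond=112.9804
(1,1): Delta=-0.6711 Bond=83.2703
V0=30.9042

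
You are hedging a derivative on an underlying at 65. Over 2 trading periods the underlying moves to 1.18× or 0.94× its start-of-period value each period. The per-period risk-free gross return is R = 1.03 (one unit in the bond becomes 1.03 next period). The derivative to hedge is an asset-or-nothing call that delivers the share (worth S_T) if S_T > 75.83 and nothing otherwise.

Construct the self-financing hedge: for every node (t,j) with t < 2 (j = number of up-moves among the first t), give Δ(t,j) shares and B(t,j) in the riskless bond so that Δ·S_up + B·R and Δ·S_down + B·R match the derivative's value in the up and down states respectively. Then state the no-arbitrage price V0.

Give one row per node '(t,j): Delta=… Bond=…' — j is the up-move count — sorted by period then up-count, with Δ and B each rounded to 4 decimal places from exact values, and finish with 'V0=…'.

No-arbitrage ⇒ martingale measure with p* = (R−d)/(u−d) = 0.3750.
Payoff layer (t=2): V(2,0)=0.0000, V(2,1)=0.0000, V(2,2)=90.5060
  t=1,j=0: stock 61.1000 → up 72.0980 (V=0.0000), down 57.4340 (V=0.0000). Price 0.0000; hedge Δ=0.0000, bond B=0.0000.
  t=1,j=1: stock 76.7000 → up 90.5060 (V=90.5060), down 72.0980 (V=0.0000). Price 32.9512; hedge Δ=4.9167, bond B=-344.1571.
  t=0,j=0: stock 65.0000 → up 76.7000 (V=32.9512), down 61.1000 (V=0.0000). Price 11.9968; hedge Δ=2.1123, bond B=-125.2999.
Each (Δ,B) replicates both successor values, so the strategy is self-financing and V0 is arbitrage-free.

(0,0): Delta=2.1123 Bond=-125.2999
(1,0): Delta=0.0000 Bond=0.0000
(1,1): Delta=4.9167 Bond=-344.1571
V0=11.9968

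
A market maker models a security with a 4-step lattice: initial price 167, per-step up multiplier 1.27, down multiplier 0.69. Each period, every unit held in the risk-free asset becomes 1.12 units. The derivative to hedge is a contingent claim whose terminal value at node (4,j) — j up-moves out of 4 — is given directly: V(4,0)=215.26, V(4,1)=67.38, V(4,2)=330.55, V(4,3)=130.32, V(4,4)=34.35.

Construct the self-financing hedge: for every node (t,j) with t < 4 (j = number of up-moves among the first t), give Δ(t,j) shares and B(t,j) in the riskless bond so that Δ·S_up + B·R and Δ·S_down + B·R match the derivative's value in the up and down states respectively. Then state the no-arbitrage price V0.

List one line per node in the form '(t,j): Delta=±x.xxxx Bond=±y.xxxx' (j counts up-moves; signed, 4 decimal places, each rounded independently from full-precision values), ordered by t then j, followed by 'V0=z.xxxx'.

Under the risk-neutral measure, an up-move has probability p* = (R−d)/(u−d) = 0.7414 and values discount at R = 1.12.
Terminal values V(4,·): V(4,0)=215.2600, V(4,1)=67.3800, V(4,2)=330.5500, V(4,3)=130.3200, V(4,4)=34.3500
Node (3,0) S=54.8610: V=(p*·67.3800+(1−p*)·215.2600)/1.12=94.3079; Δ=(67.3800−215.2600)/(69.6735−37.8541)=-4.6475; B=V−Δ·S=349.2734
Node (3,1) S=100.9760: V=(p*·330.5500+(1−p*)·67.3800)/1.12=234.3650; Δ=(330.5500−67.3800)/(128.2396−69.6735)=4.4936; B=V−Δ·S=-219.3764
Node (3,2) S=185.8545: V=(p*·130.3200+(1−p*)·330.5500)/1.12=162.5925; Δ=(130.3200−330.5500)/(236.0352−128.2396)=-1.8575; B=V−Δ·S=507.8167
Node (3,3) S=342.0800: V=(p*·34.3500+(1−p*)·130.3200)/1.12=52.8302; Δ=(34.3500−130.3200)/(434.4416−236.0352)=-0.4837; B=V−Δ·S=218.2957
Node (2,0) S=79.5087: V=(p*·234.3650+(1−p*)·94.3079)/1.12=176.9137; Δ=(234.3650−94.3079)/(100.9760−54.8610)=3.0371; B=V−Δ·S=-64.5641
Node (2,1) S=146.3421: V=(p*·162.5925+(1−p*)·234.3650)/1.12=161.7450; Δ=(162.5925−234.3650)/(185.8545−100.9760)=-0.8456; B=V−Δ·S=285.4906
Node (2,2) S=269.3543: V=(p*·52.8302+(1−p*)·162.5925)/1.12=72.5152; Δ=(52.8302−162.5925)/(342.0800−185.8545)=-0.7026; B=V−Δ·S=261.7606
Node (1,0) S=115.2300: V=(p*·161.7450+(1−p*)·176.9137)/1.12=147.9178; Δ=(161.7450−176.9137)/(146.3421−79.5087)=-0.2270; B=V−Δ·S=174.0707
Node (1,1) S=212.0900: V=(p*·72.5152+(1−p*)·161.7450)/1.12=85.3499; Δ=(72.5152−161.7450)/(269.3543−146.3421)=-0.7254; B=V−Δ·S=239.1943
Node (0,0) S=167.0000: V=(p*·85.3499+(1−p*)·147.9178)/1.12=90.6529; Δ=(85.3499−147.9178)/(212.0900−115.2300)=-0.6460; B=V−Δ·S=198.5286
Each (Δ,B) replicates both successor values, so the strategy is self-financing and V0 is arbitrage-free.

(0,0): Delta=-0.6460 Bond=198.5286
(1,0): Delta=-0.2270 Bond=174.0707
(1,1): Delta=-0.7254 Bond=239.1943
(2,0): Delta=3.0371 Bond=-64.5641
(2,1): Delta=-0.8456 Bond=285.4906
(2,2): Delta=-0.7026 Bond=261.7606
(3,0): Delta=-4.6475 Bond=349.2734
(3,1): Delta=4.4936 Bond=-219.3764
(3,2): Delta=-1.8575 Bond=507.8167
(3,3): Delta=-0.4837 Bond=218.2957
V0=90.6529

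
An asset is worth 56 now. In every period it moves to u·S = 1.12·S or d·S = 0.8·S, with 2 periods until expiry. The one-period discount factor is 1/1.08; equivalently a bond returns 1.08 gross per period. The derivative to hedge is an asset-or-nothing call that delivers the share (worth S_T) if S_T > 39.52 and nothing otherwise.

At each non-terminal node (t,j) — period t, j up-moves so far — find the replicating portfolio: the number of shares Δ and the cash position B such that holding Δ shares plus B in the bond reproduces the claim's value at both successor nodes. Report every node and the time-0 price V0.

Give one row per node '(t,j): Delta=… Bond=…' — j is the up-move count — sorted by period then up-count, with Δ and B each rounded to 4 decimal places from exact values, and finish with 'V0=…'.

No-arbitrage ⇒ martingale measure with p* = (R−d)/(u−d) = 0.8750.
At expiry t=2: V(2,0)=0.0000, V(2,1)=50.1760, V(2,2)=70.2464
Node (1,0) S=44.8000: V=(p*·50.1760+(1−p*)·0.0000)/1.08=40.6519; Δ=(50.1760−0.0000)/(50.1760−35.8400)=3.5000; B=V−Δ·S=-116.1481
Node (1,1) S=62.7200: V=(p*·70.2464+(1−p*)·50.1760)/1.08=62.7200; Δ=(70.2464−50.1760)/(70.2464−50.1760)=1.0000; B=V−Δ·S=0.0000
Node (0,0) S=56.0000: V=(p*·62.7200+(1−p*)·40.6519)/1.08=55.5199; Δ=(62.7200−40.6519)/(62.7200−44.8000)=1.2315; B=V−Δ·S=-13.4431
Root portfolio cost Δ·56+B reproduces V0=55.5199.

(0,0): Delta=1.2315 Bond=-13.4431
(1,0): Delta=3.5000 Bond=-116.1481
(1,1): Delta=1.0000 Bond=0.0000
V0=55.5199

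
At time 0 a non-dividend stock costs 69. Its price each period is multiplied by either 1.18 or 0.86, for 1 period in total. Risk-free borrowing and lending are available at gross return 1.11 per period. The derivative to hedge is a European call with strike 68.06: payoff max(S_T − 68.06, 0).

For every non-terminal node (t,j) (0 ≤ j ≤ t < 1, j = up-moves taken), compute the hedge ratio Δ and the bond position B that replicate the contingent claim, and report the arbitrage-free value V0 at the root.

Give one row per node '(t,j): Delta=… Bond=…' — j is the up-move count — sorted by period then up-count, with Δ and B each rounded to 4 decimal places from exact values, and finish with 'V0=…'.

Under the risk-neutral measure, an up-move has probability p* = (R−d)/(u−d) = 0.7813 and values discount at R = 1.11.
Terminal values V(1,·): V(1,0)=0.0000, V(1,1)=13.3600
(0,0): S=69.0000. Δ = (V_up−V_dn)/(S_up−S_dn) = (13.3600−0.0000)/(81.4200−59.3400) = 0.6051. V = [p*·13.3600 + (1−p*)·0.0000]/1.11 = 9.4032. B = V − Δ·S = -32.3468.
Check: Δ(0,0)·S0 + B(0,0) = 9.4032 = V0.

(0,0): Delta=0.6051 Bond=-32.3468
V0=9.4032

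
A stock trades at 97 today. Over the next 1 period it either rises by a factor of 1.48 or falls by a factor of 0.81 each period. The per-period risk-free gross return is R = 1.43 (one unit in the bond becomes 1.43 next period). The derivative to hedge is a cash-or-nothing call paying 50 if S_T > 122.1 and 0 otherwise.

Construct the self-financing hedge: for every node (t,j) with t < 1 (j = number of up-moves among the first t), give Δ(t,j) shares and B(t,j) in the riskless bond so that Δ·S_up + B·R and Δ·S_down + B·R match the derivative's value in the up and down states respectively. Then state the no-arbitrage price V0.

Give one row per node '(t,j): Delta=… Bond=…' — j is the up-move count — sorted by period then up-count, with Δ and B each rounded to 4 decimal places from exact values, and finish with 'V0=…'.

(0,0): Delta=0.7693 Bond=-42.2712
V0=32.3557

The replicating-portfolio and risk-neutral prices coincide; use p* = (1.43−0.81)/(1.48−0.81) = 0.9254 for the latter.
Payoff layer (t=1): V(1,0)=0.0000, V(1,1)=50.0000
(0,0): S=97.0000. Δ = (V_up−V_dn)/(S_up−S_dn) = (50.0000−0.0000)/(143.5600−78.5700) = 0.7693. V = [p*·50.0000 + (1−p*)·0.0000]/1.43 = 32.3557. B = V − Δ·S = -42.2712.
Root portfolio cost Δ·97+B reproduces V0=32.3557.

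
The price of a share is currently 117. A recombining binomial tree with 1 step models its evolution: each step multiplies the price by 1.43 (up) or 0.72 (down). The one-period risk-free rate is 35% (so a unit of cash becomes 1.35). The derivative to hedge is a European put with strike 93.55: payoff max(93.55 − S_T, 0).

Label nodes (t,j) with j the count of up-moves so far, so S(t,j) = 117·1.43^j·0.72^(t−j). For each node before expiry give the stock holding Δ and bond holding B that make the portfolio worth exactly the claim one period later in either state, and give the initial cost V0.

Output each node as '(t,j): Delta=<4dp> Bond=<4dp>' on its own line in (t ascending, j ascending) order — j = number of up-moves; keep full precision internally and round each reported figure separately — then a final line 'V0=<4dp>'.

No-arbitrage ⇒ martingale measure with p* = (R−d)/(u−d) = 0.8873.
Terminal values V(1,·): V(1,0)=9.3100, V(1,1)=0.0000
Node (0,0) S=117.0000: V=(p*·0.0000+(1−p*)·9.3100)/1.35=0.7770; Δ=(0.0000−9.3100)/(167.3100−84.2400)=-0.1121; B=V−Δ·S=13.8897
Self-financing check: at every node Δ·S+B equals the discounted successor values.

(0,0): Delta=-0.1121 Bond=13.8897
V0=0.7770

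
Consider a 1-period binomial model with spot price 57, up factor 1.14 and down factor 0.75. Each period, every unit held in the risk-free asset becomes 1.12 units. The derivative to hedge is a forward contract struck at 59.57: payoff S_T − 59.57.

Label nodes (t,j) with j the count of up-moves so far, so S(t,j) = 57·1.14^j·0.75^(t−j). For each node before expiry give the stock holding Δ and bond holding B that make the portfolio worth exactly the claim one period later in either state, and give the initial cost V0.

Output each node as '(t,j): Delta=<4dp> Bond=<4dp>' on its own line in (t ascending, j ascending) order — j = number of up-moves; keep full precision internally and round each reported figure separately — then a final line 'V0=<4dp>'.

(0,0): Delta=1.0000 Bond=-53.1875
V0=3.8125

No-arbitrage ⇒ martingale measure with p* = (R−d)/(u−d) = 0.9487.
Payoff layer (t=1): V(1,0)=-16.8200, V(1,1)=5.4100
Node (0,0) S=57.0000: V=(p*·5.4100+(1−p*)·-16.8200)/1.12=3.8125; Δ=(5.4100−-16.8200)/(64.9800−42.7500)=1.0000; B=V−Δ·S=-53.1875
Each (Δ,B) replicates both successor values, so the strategy is self-financing and V0 is arbitrage-free.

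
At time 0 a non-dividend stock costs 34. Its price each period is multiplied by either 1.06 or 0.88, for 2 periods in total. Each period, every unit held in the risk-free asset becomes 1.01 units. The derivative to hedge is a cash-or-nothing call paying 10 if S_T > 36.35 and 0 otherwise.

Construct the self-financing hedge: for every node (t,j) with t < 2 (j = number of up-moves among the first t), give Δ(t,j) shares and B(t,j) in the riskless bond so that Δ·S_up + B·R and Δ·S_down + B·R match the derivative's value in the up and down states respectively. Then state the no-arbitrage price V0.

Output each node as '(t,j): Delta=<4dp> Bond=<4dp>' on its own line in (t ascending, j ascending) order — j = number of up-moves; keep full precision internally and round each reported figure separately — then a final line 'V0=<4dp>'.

No-arbitrage ⇒ martingale measure with p* = (R−d)/(u−d) = 0.7222.
At expiry t=2: V(2,0)=0.0000, V(2,1)=0.0000, V(2,2)=10.0000
  t=1,j=0: stock 29.9200 → up 31.7152 (V=0.0000), down 26.3296 (V=0.0000). Price 0.0000; hedge Δ=0.0000, bond B=0.0000.
  t=1,j=1: stock 36.0400 → up 38.2024 (V=10.0000), down 31.7152 (V=0.0000). Price 7.1507; hedge Δ=1.5415, bond B=-48.4048.
  t=0,j=0: stock 34.0000 → up 36.0400 (V=7.1507), down 29.9200 (V=0.0000). Price 5.1133; hedge Δ=1.1684, bond B=-34.6129.
Self-financing check: at every node Δ·S+B equals the discounted successor values.

(0,0): Delta=1.1684 Bond=-34.6129
(1,0): Delta=0.0000 Bond=0.0000
(1,1): Delta=1.5415 Bond=-48.4048
V0=5.1133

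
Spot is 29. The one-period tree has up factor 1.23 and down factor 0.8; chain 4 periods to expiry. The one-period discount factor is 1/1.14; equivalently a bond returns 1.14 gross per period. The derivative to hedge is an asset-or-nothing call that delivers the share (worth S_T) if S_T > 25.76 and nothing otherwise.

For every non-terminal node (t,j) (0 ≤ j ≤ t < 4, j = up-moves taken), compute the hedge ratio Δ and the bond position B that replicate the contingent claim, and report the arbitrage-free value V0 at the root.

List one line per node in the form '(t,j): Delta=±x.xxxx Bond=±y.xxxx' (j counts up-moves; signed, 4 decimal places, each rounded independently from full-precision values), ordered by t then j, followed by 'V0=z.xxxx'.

No-arbitrage ⇒ martingale measure with p* = (R−d)/(u−d) = 0.7907.
Terminal payoffs: V(4,0)=0.0000, V(4,1)=0.0000, V(4,2)=28.0794, V(4,3)=43.1721, V(4,4)=66.3771
Node (3,0) S=14.8480: V=(p*·0.0000+(1−p*)·0.0000)/1.14=0.0000; Δ=(0.0000−0.0000)/(18.2630−11.8784)=0.0000; B=V−Δ·S=0.0000
Node (3,1) S=22.8288: V=(p*·28.0794+(1−p*)·0.0000)/1.14=19.4757; Δ=(28.0794−0.0000)/(28.0794−18.2630)=2.8605; B=V−Δ·S=-45.8253
Node (3,2) S=35.0993: V=(p*·43.1721+(1−p*)·28.0794)/1.14=35.0993; Δ=(43.1721−28.0794)/(43.1721−28.0794)=1.0000; B=V−Δ·S=0.0000
Node (3,3) S=53.9651: V=(p*·66.3771+(1−p*)·43.1721)/1.14=53.9651; Δ=(66.3771−43.1721)/(66.3771−43.1721)=1.0000; B=V−Δ·S=0.0000
Node (2,0) S=18.5600: V=(p*·19.4757+(1−p*)·0.0000)/1.14=13.5083; Δ=(19.4757−0.0000)/(22.8288−14.8480)=2.4403; B=V−Δ·S=-31.7841
Node (2,1) S=28.5360: V=(p*·35.0993+(1−p*)·19.4757)/1.14=27.9204; Δ=(35.0993−19.4757)/(35.0993−22.8288)=1.2733; B=V−Δ·S=-8.4134
Node (2,2) S=43.8741: V=(p*·53.9651+(1−p*)·35.0993)/1.14=43.8741; Δ=(53.9651−35.0993)/(53.9651−35.0993)=1.0000; B=V−Δ·S=0.0000
Node (1,0) S=23.2000: V=(p*·27.9204+(1−p*)·13.5083)/1.14=21.8455; Δ=(27.9204−13.5083)/(28.5360−18.5600)=1.4447; B=V−Δ·S=-11.6710
Node (1,1) S=35.6700: V=(p*·43.8741+(1−p*)·27.9204)/1.14=35.5570; Δ=(43.8741−27.9204)/(43.8741−28.5360)=1.0401; B=V−Δ·S=-1.5447
Node (0,0) S=29.0000: V=(p*·35.5570+(1−p*)·21.8455)/1.14=28.6729; Δ=(35.5570−21.8455)/(35.6700−23.2000)=1.0996; B=V−Δ·S=-3.2142
Check: Δ(0,0)·S0 + B(0,0) = 28.6729 = V0.

(0,0): Delta=1.0996 Bond=-3.2142
(1,0): Delta=1.4447 Bond=-11.6710
(1,1): Delta=1.0401 Bond=-1.5447
(2,0): Delta=2.4403 Bond=-31.7841
(2,1): Delta=1.2733 Bond=-8.4134
(2,2): Delta=1.0000 Bond=0.0000
(3,0): Delta=0.0000 Bond=0.0000
(3,1): Delta=2.8605 Bond=-45.8253
(3,2): Delta=1.0000 Bond=0.0000
(3,3): Delta=1.0000 Bond=0.0000
V0=28.6729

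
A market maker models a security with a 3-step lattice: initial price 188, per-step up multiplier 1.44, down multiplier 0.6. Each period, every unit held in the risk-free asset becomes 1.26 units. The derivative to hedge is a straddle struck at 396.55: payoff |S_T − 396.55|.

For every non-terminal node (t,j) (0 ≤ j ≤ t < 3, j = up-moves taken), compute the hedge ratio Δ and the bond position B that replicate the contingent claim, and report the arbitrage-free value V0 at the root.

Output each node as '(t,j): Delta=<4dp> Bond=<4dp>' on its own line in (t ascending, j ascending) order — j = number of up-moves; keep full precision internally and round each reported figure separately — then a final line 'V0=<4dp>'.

The replicating-portfolio and risk-neutral prices coincide; use p* = (1.26−0.6)/(1.44−0.6) = 0.7857 for the latter.
Terminal payoffs: V(3,0)=355.9420, V(3,1)=299.0908, V(3,2)=162.6479, V(3,3)=164.8150
(2,0): S=67.6800. Δ = (V_up−V_dn)/(S_up−S_dn) = (299.0908−355.9420)/(97.4592−40.6080) = -1.0000. V = [p*·299.0908 + (1−p*)·355.9420]/1.26 = 247.0422. B = V − Δ·S = 314.7222.
(2,1): S=162.4320. Δ = (V_up−V_dn)/(S_up−S_dn) = (162.6479−299.0908)/(233.9021−97.4592) = -1.0000. V = [p*·162.6479 + (1−p*)·299.0908]/1.26 = 152.2902. B = V − Δ·S = 314.7222.
(2,2): S=389.8368. Δ = (V_up−V_dn)/(S_up−S_dn) = (164.8150−162.6479)/(561.3650−233.9021) = 0.0066. V = [p*·164.8150 + (1−p*)·162.6479]/1.26 = 130.4370. B = V − Δ·S = 127.8572.
(1,0): S=112.8000. Δ = (V_up−V_dn)/(S_up−S_dn) = (152.2902−247.0422)/(162.4320−67.6800) = -1.0000. V = [p*·152.2902 + (1−p*)·247.0422]/1.26 = 136.9795. B = V − Δ·S = 249.7795.
(1,1): S=270.7200. Δ = (V_up−V_dn)/(S_up−S_dn) = (130.4370−152.2902)/(389.8368−162.4320) = -0.0961. V = [p*·130.4370 + (1−p*)·152.2902]/1.26 = 107.2380. B = V − Δ·S = 133.2537.
(0,0): S=188.0000. Δ = (V_up−V_dn)/(S_up−S_dn) = (107.2380−136.9795)/(270.7200−112.8000) = -0.1883. V = [p*·107.2380 + (1−p*)·136.9795]/1.26 = 90.1676. B = V − Δ·S = 125.5742.
Root portfolio cost Δ·188+B reproduces V0=90.1676.

(0,0): Delta=-0.1883 Bond=125.5742
(1,0): Delta=-1.0000 Bond=249.7795
(1,1): Delta=-0.0961 Bond=133.2537
(2,0): Delta=-1.0000 Bond=314.7222
(2,1): Delta=-1.0000 Bond=314.7222
(2,2): Delta=0.0066 Bond=127.8572
V0=90.1676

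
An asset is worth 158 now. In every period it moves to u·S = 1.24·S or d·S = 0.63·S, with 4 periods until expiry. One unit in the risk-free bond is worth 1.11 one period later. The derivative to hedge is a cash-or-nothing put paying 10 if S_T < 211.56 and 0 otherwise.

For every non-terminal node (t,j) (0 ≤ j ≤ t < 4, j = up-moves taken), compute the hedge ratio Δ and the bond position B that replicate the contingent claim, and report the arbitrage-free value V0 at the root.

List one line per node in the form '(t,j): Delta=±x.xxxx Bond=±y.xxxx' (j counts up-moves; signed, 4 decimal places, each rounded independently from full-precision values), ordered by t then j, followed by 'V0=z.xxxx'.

(0,0): Delta=-0.0370 Bond=9.9021
(1,0): Delta=0.0000 Bond=7.3119
(1,1): Delta=-0.0421 Bond=11.9878
(2,0): Delta=0.0000 Bond=8.1162
(2,1): Delta=0.0000 Bond=8.1162
(2,2): Delta=-0.0478 Bond=14.7122
(3,0): Delta=0.0000 Bond=9.0090
(3,1): Delta=0.0000 Bond=9.0090
(3,2): Delta=0.0000 Bond=9.0090
(3,3): Delta=-0.0544 Bond=18.3134
V0=4.0618

Risk-neutral probability p* = (R−d)/(u−d) = (1.11−0.63)/(1.24−0.63) = 0.7869.
Terminal payoffs: V(4,0)=10.0000, V(4,1)=10.0000, V(4,2)=10.0000, V(4,3)=10.0000, V(4,4)=0.0000
  t=3,j=0: stock 39.5074 → up 48.9892 (V=10.0000), down 24.8897 (V=10.0000). Price 9.0090; hedge Δ=0.0000, bond B=9.0090.
  t=3,j=1: stock 77.7606 → up 96.4232 (V=10.0000), down 48.9892 (V=10.0000). Price 9.0090; hedge Δ=0.0000, bond B=9.0090.
  t=3,j=2: stock 153.0527 → up 189.7854 (V=10.0000), down 96.4232 (V=10.0000). Price 9.0090; hedge Δ=0.0000, bond B=9.0090.
  t=3,j=3: stock 301.2466 → up 373.5458 (V=0.0000), down 189.7854 (V=10.0000). Price 1.9200; hedge Δ=-0.0544, bond B=18.3134.
  t=2,j=0: stock 62.7102 → up 77.7606 (V=9.0090), down 39.5074 (V=9.0090). Price 8.1162; hedge Δ=0.0000, bond B=8.1162.
  t=2,j=1: stock 123.4296 → up 153.0527 (V=9.0090), down 77.7606 (V=9.0090). Price 8.1162; hedge Δ=0.0000, bond B=8.1162.
  t=2,j=2: stock 242.9408 → up 301.2466 (V=1.9200), down 153.0527 (V=9.0090). Price 3.0908; hedge Δ=-0.0478, bond B=14.7122.
  t=1,j=0: stock 99.5400 → up 123.4296 (V=8.1162), down 62.7102 (V=8.1162). Price 7.3119; hedge Δ=0.0000, bond B=7.3119.
  t=1,j=1: stock 195.9200 → up 242.9408 (V=3.0908), down 123.4296 (V=8.1162). Price 3.7493; hedge Δ=-0.0421, bond B=11.9878.
  t=0,j=0: stock 158.0000 → up 195.9200 (V=3.7493), down 99.5400 (V=7.3119). Price 4.0618; hedge Δ=-0.0370, bond B=9.9021.
Each (Δ,B) replicates both successor values, so the strategy is self-financing and V0 is arbitrage-free.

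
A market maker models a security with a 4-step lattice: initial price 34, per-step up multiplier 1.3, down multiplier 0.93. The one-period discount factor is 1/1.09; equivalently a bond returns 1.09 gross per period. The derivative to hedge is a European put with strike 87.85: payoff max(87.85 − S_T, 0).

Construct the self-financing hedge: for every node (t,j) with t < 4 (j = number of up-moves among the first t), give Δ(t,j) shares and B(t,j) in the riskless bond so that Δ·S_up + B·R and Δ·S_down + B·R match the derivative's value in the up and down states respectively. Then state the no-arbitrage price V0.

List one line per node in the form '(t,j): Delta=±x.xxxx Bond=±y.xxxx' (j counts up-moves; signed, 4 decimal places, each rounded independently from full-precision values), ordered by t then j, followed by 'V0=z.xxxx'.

Since d<R<u, set p* = (R−d)/(u−d) = 0.4324; price each node as the discounted p*-expectation of its children.
Payoff layer (t=4): V(4,0)=62.4162, V(4,1)=52.2974, V(4,2)=38.1528, V(4,3)=18.3809, V(4,4)=0.0000
Node (3,0) S=27.3481: V=(p*·52.2974+(1−p*)·62.4162)/1.09=53.2482; Δ=(52.2974−62.4162)/(35.5526−25.4338)=-1.0000; B=V−Δ·S=80.5963
Node (3,1) S=38.2286: V=(p*·38.1528+(1−p*)·52.2974)/1.09=42.3678; Δ=(38.1528−52.2974)/(49.6972−35.5526)=-1.0000; B=V−Δ·S=80.5963
Node (3,2) S=53.4378: V=(p*·18.3809+(1−p*)·38.1528)/1.09=27.1585; Δ=(18.3809−38.1528)/(69.4691−49.6972)=-1.0000; B=V−Δ·S=80.5963
Node (3,3) S=74.6980: V=(p*·0.0000+(1−p*)·18.3809)/1.09=9.5710; Δ=(0.0000−18.3809)/(97.1074−69.4691)=-0.6651; B=V−Δ·S=59.2490
Node (2,0) S=29.4066: V=(p*·42.3678+(1−p*)·53.2482)/1.09=44.5350; Δ=(42.3678−53.2482)/(38.2286−27.3481)=-1.0000; B=V−Δ·S=73.9416
Node (2,1) S=41.1060: V=(p*·27.1585+(1−p*)·42.3678)/1.09=32.8356; Δ=(27.1585−42.3678)/(53.4378−38.2286)=-1.0000; B=V−Δ·S=73.9416
Node (2,2) S=57.4600: V=(p*·9.5710+(1−p*)·27.1585)/1.09=17.9386; Δ=(9.5710−27.1585)/(74.6980−53.4378)=-0.8273; B=V−Δ·S=65.4725
Node (1,0) S=31.6200: V=(p*·32.8356+(1−p*)·44.5350)/1.09=36.2163; Δ=(32.8356−44.5350)/(41.1060−29.4066)=-1.0000; B=V−Δ·S=67.8363
Node (1,1) S=44.2000: V=(p*·17.9386+(1−p*)·32.8356)/1.09=24.2144; Δ=(17.9386−32.8356)/(57.4600−41.1060)=-0.9109; B=V−Δ·S=64.4764
Node (0,0) S=34.0000: V=(p*·24.2144+(1−p*)·36.2163)/1.09=28.4645; Δ=(24.2144−36.2163)/(44.2000−31.6200)=-0.9541; B=V−Δ·S=60.9022
Self-financing check: at every node Δ·S+B equals the discounted successor values.

(0,0): Delta=-0.9541 Bond=60.9022
(1,0): Delta=-1.0000 Bond=67.8363
(1,1): Delta=-0.9109 Bond=64.4764
(2,0): Delta=-1.0000 Bond=73.9416
(2,1): Delta=-1.0000 Bond=73.9416
(2,2): Delta=-0.8273 Bond=65.4725
(3,0): Delta=-1.0000 Bond=80.5963
(3,1): Delta=-1.0000 Bond=80.5963
(3,2): Delta=-1.0000 Bond=80.5963
(3,3): Delta=-0.6651 Bond=59.2490
V0=28.4645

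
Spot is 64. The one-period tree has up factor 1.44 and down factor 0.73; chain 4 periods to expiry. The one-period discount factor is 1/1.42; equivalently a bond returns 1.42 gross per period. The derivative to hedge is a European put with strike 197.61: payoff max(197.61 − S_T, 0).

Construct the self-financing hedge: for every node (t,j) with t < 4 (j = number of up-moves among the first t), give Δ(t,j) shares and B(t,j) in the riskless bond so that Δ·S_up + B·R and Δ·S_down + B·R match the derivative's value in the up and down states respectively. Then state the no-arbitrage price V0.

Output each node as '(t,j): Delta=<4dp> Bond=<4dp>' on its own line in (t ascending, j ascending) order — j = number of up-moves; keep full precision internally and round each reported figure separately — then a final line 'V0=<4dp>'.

(0,0): Delta=-0.4527 Bond=30.5959
(1,0): Delta=-1.0000 Bond=69.0151
(1,1): Delta=-0.4447 Bond=42.7050
(2,0): Delta=-1.0000 Bond=98.0014
(2,1): Delta=-1.0000 Bond=98.0014
(2,2): Delta=-0.4365 Bond=59.5583
(3,0): Delta=-1.0000 Bond=139.1620
(3,1): Delta=-1.0000 Bond=139.1620
(3,2): Delta=-1.0000 Bond=139.1620
(3,3): Delta=-0.4282 Bond=82.9904
V0=1.6218

Risk-neutral probability p* = (R−d)/(u−d) = (1.42−0.73)/(1.44−0.73) = 0.9718.
Terminal values V(4,·): V(4,0)=179.4351, V(4,1)=161.7582, V(4,2)=126.8886, V(4,3)=58.1048, V(4,4)=0.0000
(3,0): S=24.8971. Δ = (V_up−V_dn)/(S_up−S_dn) = (161.7582−179.4351)/(35.8518−18.1749) = -1.0000. V = [p*·161.7582 + (1−p*)·179.4351]/1.42 = 114.2649. B = V − Δ·S = 139.1620.
(3,1): S=49.1121. Δ = (V_up−V_dn)/(S_up−S_dn) = (126.8886−161.7582)/(70.7214−35.8518) = -1.0000. V = [p*·126.8886 + (1−p*)·161.7582]/1.42 = 90.0499. B = V − Δ·S = 139.1620.
(3,2): S=96.8786. Δ = (V_up−V_dn)/(S_up−S_dn) = (58.1048−126.8886)/(139.5052−70.7214) = -1.0000. V = [p*·58.1048 + (1−p*)·126.8886]/1.42 = 42.2834. B = V − Δ·S = 139.1620.
(3,3): S=191.1030. Δ = (V_up−V_dn)/(S_up−S_dn) = (0.0000−58.1048)/(275.1883−139.5052) = -0.4282. V = [p*·0.0000 + (1−p*)·58.1048]/1.42 = 1.1526. B = V − Δ·S = 82.9904.
(2,0): S=34.1056. Δ = (V_up−V_dn)/(S_up−S_dn) = (90.0499−114.2649)/(49.1121−24.8971) = -1.0000. V = [p*·90.0499 + (1−p*)·114.2649]/1.42 = 63.8958. B = V − Δ·S = 98.0014.
(2,1): S=67.2768. Δ = (V_up−V_dn)/(S_up−S_dn) = (42.2834−90.0499)/(96.8786−49.1121) = -1.0000. V = [p*·42.2834 + (1−p*)·90.0499]/1.42 = 30.7246. B = V − Δ·S = 98.0014.
(2,2): S=132.7104. Δ = (V_up−V_dn)/(S_up−S_dn) = (1.1526−42.2834)/(191.1030−96.8786) = -0.4365. V = [p*·1.1526 + (1−p*)·42.2834]/1.42 = 1.6276. B = V − Δ·S = 59.5583.
(1,0): S=46.7200. Δ = (V_up−V_dn)/(S_up−S_dn) = (30.7246−63.8958)/(67.2768−34.1056) = -1.0000. V = [p*·30.7246 + (1−p*)·63.8958]/1.42 = 22.2951. B = V − Δ·S = 69.0151.
(1,1): S=92.1600. Δ = (V_up−V_dn)/(S_up−S_dn) = (1.6276−30.7246)/(132.7104−67.2768) = -0.4447. V = [p*·1.6276 + (1−p*)·30.7246]/1.42 = 1.7234. B = V − Δ·S = 42.7050.
(0,0): S=64.0000. Δ = (V_up−V_dn)/(S_up−S_dn) = (1.7234−22.2951)/(92.1600−46.7200) = -0.4527. V = [p*·1.7234 + (1−p*)·22.2951]/1.42 = 1.6218. B = V − Δ·S = 30.5959.
Root portfolio cost Δ·64+B reproduces V0=1.6218.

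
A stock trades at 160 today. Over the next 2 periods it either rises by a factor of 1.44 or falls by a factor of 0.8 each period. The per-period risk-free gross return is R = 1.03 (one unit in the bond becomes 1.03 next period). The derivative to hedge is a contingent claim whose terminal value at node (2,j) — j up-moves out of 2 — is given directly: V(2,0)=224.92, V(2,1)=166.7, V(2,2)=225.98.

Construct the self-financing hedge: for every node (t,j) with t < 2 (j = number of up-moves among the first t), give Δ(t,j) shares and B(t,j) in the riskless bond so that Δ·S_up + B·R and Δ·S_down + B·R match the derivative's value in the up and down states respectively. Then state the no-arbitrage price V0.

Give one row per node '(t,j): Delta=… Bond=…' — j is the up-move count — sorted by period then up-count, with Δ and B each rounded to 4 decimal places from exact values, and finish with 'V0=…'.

(0,0): Delta=-0.1516 Bond=211.1311
(1,0): Delta=-0.7107 Bond=289.0243
(1,1): Delta=0.4020 Bond=89.9029
V0=186.8692

The replicating-portfolio and risk-neutral prices coincide; use p* = (1.03−0.8)/(1.44−0.8) = 0.3594 for the latter.
Terminal values V(2,·): V(2,0)=224.9200, V(2,1)=166.7000, V(2,2)=225.9800
(1,0): S=128.0000. Δ = (V_up−V_dn)/(S_up−S_dn) = (166.7000−224.9200)/(184.3200−102.4000) = -0.7107. V = [p*·166.7000 + (1−p*)·224.9200]/1.03 = 198.0555. B = V − Δ·S = 289.0243.
(1,1): S=230.4000. Δ = (V_up−V_dn)/(S_up−S_dn) = (225.9800−166.7000)/(331.7760−184.3200) = 0.4020. V = [p*·225.9800 + (1−p*)·166.7000]/1.03 = 182.5279. B = V − Δ·S = 89.9029.
(0,0): S=160.0000. Δ = (V_up−V_dn)/(S_up−S_dn) = (182.5279−198.0555)/(230.4000−128.0000) = -0.1516. V = [p*·182.5279 + (1−p*)·198.0555]/1.03 = 186.8692. B = V − Δ·S = 211.1311.
Self-financing check: at every node Δ·S+B equals the discounted successor values.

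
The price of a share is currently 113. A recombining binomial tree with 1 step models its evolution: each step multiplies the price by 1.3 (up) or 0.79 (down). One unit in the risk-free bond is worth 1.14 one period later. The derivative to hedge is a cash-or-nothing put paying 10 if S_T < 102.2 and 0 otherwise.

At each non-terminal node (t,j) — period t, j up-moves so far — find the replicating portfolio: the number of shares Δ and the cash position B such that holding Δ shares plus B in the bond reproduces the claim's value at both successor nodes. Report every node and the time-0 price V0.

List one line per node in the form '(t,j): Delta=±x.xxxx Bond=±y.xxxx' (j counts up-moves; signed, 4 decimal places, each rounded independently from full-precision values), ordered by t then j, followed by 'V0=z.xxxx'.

Since d<R<u, set p* = (R−d)/(u−d) = 0.6863; price each node as the discounted p*-expectation of its children.
Terminal payoffs: V(1,0)=10.0000, V(1,1)=0.0000
  t=0,j=0: stock 113.0000 → up 146.9000 (V=0.0000), down 89.2700 (V=10.0000). Price 2.7520; hedge Δ=-0.1735, bond B=22.3598.
Check: Δ(0,0)·S0 + B(0,0) = 2.7520 = V0.

(0,0): Delta=-0.1735 Bond=22.3598
V0=2.7520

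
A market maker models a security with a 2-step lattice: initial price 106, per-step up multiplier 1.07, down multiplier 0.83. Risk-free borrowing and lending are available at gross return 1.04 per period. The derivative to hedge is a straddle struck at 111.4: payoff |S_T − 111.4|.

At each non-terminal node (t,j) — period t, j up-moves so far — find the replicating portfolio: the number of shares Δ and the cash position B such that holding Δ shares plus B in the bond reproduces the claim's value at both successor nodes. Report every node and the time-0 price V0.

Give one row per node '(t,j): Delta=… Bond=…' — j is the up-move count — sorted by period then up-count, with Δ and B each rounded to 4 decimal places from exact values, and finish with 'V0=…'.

Risk-neutral probability p* = (R−d)/(u−d) = (1.04−0.83)/(1.07−0.83) = 0.8750.
Terminal payoffs: V(2,0)=38.3766, V(2,1)=17.2614, V(2,2)=9.9594
(1,0): S=87.9800. Δ = (V_up−V_dn)/(S_up−S_dn) = (17.2614−38.3766)/(94.1386−73.0234) = -1.0000. V = [p*·17.2614 + (1−p*)·38.3766]/1.04 = 19.1354. B = V − Δ·S = 107.1154.
(1,1): S=113.4200. Δ = (V_up−V_dn)/(S_up−S_dn) = (9.9594−17.2614)/(121.3594−94.1386) = -0.2683. V = [p*·9.9594 + (1−p*)·17.2614]/1.04 = 10.4540. B = V − Δ·S = 40.8790.
(0,0): S=106.0000. Δ = (V_up−V_dn)/(S_up−S_dn) = (10.4540−19.1354)/(113.4200−87.9800) = -0.3412. V = [p*·10.4540 + (1−p*)·19.1354]/1.04 = 11.0954. B = V − Δ·S = 47.2678.
Check: Δ(0,0)·S0 + B(0,0) = 11.0954 = V0.

(0,0): Delta=-0.3412 Bond=47.2678
(1,0): Delta=-1.0000 Bond=107.1154
(1,1): Delta=-0.2683 Bond=40.8790
V0=11.0954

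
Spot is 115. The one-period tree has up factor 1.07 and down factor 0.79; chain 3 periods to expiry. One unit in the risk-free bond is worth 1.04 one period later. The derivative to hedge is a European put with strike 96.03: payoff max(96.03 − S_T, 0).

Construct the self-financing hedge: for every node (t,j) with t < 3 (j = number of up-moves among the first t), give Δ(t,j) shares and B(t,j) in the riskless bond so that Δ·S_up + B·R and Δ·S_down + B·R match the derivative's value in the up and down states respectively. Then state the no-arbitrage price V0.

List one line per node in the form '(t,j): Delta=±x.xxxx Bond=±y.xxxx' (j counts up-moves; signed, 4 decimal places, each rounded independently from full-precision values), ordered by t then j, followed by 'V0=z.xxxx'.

(0,0): Delta=-0.1123 Bond=13.4821
(1,0): Delta=-0.7305 Bond=70.1894
(1,1): Delta=-0.0575 Bond=7.2812
(2,0): Delta=-1.0000 Bond=92.3365
(2,1): Delta=-0.7067 Bond=70.6762
(2,2): Delta=0.0000 Bond=0.0000
V0=0.5688

Since d<R<u, set p* = (R−d)/(u−d) = 0.8929; price each node as the discounted p*-expectation of its children.
Terminal values V(3,·): V(3,0)=39.3305, V(3,1)=19.2345, V(3,2)=0.0000, V(3,3)=0.0000
Node (2,0) S=71.7715: V=(p*·19.2345+(1−p*)·39.3305)/1.04=20.5650; Δ=(19.2345−39.3305)/(76.7955−56.6995)=-1.0000; B=V−Δ·S=92.3365
Node (2,1) S=97.2095: V=(p*·0.0000+(1−p*)·19.2345)/1.04=1.9816; Δ=(0.0000−19.2345)/(104.0142−76.7955)=-0.7067; B=V−Δ·S=70.6762
Node (2,2) S=131.6635: V=(p*·0.0000+(1−p*)·0.0000)/1.04=0.0000; Δ=(0.0000−0.0000)/(140.8799−104.0142)=0.0000; B=V−Δ·S=0.0000
Node (1,0) S=90.8500: V=(p*·1.9816+(1−p*)·20.5650)/1.04=3.8199; Δ=(1.9816−20.5650)/(97.2095−71.7715)=-0.7305; B=V−Δ·S=70.1894
Node (1,1) S=123.0500: V=(p*·0.0000+(1−p*)·1.9816)/1.04=0.2041; Δ=(0.0000−1.9816)/(131.6635−97.2095)=-0.0575; B=V−Δ·S=7.2812
Node (0,0) S=115.0000: V=(p*·0.2041+(1−p*)·3.8199)/1.04=0.5688; Δ=(0.2041−3.8199)/(123.0500−90.8500)=-0.1123; B=V−Δ·S=13.4821
Self-financing check: at every node Δ·S+B equals the discounted successor values.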